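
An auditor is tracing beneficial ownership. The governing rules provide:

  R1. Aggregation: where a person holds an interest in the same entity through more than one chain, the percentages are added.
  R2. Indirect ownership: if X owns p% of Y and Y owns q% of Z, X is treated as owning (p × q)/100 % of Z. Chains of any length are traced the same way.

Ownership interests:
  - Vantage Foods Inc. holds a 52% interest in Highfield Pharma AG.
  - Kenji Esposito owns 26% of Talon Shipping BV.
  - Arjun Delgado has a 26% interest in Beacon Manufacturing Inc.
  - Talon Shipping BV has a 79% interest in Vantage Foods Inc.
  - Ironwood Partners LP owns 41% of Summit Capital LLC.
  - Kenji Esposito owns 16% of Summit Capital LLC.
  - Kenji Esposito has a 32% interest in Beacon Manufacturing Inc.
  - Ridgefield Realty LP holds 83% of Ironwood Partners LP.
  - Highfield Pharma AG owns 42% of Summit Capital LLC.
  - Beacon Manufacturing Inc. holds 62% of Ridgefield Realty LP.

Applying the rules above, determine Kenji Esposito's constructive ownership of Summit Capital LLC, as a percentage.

Chain via Beacon Manufacturing Inc. → Ridgefield Realty LP → Ironwood Partners LP (R2): 32% × 62% × 83% × 41% = 6.751552% of Summit Capital LLC.
Chain via Talon Shipping BV → Vantage Foods Inc. → Highfield Pharma AG (R2): 26% × 79% × 52% × 42% = 4.485936% of Summit Capital LLC.
Direct interest in Summit Capital LLC: 16%.
Aggregating (R1): 6.751552% + 4.485936% + 16% = 27.237488%.

27.237488%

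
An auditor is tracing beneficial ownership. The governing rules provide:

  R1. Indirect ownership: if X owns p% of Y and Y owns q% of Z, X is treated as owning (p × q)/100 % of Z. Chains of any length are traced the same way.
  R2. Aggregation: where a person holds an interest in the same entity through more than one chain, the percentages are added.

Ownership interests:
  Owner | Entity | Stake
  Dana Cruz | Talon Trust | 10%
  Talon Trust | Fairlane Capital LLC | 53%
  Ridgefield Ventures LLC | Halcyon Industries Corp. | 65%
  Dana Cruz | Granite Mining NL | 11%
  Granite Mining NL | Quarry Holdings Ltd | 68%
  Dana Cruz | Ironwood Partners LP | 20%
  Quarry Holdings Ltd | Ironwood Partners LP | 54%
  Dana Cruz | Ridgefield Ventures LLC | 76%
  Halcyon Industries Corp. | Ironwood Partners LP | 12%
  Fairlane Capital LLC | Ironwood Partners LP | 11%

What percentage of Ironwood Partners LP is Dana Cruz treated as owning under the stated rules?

Chain via Granite Mining NL → Quarry Holdings Ltd (R1): 11% × 68% × 54% = 4.0392% of Ironwood Partners LP.
Chain via Ridgefield Ventures LLC → Halcyon Industries Corp. (R1): 76% × 65% × 12% = 5.928% of Ironwood Partners LP.
Chain via Talon Trust → Fairlane Capital LLC (R1): 10% × 53% × 11% = 0.583% of Ironwood Partners LP.
Direct interest in Ironwood Partners LP: 20%.
Aggregating (R2): 4.0392% + 5.928% + 0.583% + 20% = 30.5502%.

30.5502%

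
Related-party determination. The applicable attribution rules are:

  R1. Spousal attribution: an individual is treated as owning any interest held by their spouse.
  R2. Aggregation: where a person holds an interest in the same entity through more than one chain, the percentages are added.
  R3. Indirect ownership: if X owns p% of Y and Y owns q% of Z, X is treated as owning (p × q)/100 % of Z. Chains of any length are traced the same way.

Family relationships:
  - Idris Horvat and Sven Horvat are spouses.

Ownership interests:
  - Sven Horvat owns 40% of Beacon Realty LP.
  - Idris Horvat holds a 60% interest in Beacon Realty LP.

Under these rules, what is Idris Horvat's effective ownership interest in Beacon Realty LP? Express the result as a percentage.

100%

By spousal attribution (R1), Idris Horvat is treated as also owning Sven Horvat's interest in Beacon Realty LP, giving 60% + 40% = 100%.
Direct interest in Beacon Realty LP: 100%.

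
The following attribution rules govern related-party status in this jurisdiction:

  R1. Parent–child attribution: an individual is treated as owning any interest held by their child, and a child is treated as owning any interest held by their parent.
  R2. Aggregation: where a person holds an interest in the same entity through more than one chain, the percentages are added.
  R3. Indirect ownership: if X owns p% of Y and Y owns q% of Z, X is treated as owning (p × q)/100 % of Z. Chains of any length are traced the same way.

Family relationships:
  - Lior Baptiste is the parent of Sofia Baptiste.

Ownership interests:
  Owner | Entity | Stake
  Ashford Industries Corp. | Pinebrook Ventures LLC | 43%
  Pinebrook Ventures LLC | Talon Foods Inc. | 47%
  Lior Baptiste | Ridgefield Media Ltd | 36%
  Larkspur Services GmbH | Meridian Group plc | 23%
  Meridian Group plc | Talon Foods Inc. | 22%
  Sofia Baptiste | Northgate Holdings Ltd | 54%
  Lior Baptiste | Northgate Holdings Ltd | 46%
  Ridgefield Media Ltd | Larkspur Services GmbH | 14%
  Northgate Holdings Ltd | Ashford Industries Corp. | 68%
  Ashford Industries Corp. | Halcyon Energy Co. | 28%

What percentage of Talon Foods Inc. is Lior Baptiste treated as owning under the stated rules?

13.997824%

By parent–child attribution (R1), Lior Baptiste is treated as also owning Sofia Baptiste's interest in Northgate Holdings Ltd, giving 46% + 54% = 100%.
Chain via Northgate Holdings Ltd → Ashford Industries Corp. → Pinebrook Ventures LLC (R3): 100% × 68% × 43% × 47% = 13.7428% of Talon Foods Inc.
Chain via Ridgefield Media Ltd → Larkspur Services GmbH → Meridian Group plc (R3): 36% × 14% × 23% × 22% = 0.255024% of Talon Foods Inc.
Aggregating (R2): 13.7428% + 0.255024% = 13.997824%.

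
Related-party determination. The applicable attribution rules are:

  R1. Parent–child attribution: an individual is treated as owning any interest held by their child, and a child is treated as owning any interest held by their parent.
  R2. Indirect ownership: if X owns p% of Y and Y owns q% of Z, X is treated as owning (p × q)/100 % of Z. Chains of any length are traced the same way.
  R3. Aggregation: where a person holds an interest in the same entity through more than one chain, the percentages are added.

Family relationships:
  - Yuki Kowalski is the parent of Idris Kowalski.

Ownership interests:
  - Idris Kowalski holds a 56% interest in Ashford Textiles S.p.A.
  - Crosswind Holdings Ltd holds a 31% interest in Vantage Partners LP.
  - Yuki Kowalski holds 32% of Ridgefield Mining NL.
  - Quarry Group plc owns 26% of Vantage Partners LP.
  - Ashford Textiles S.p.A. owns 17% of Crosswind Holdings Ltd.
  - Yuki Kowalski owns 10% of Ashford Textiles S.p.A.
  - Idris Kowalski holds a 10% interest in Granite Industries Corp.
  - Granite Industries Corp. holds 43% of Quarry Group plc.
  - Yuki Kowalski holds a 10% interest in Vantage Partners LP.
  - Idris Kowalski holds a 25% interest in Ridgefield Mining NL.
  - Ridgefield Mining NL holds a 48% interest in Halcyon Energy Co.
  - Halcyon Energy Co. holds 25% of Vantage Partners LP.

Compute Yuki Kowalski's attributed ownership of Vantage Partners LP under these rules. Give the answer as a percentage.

By parent–child attribution (R1), Yuki Kowalski is treated as also owning Idris Kowalski's interest in Ridgefield Mining NL, giving 32% + 25% = 57%.
By parent–child attribution (R1), Yuki Kowalski is treated as also owning Idris Kowalski's interest in Ashford Textiles S.p.A, giving 10% + 56% = 66%.
By parent–child attribution (R1), Yuki Kowalski is treated as owning Idris Kowalski's 10% interest in Granite Industries Corp.
Chain via Ridgefield Mining NL → Halcyon Energy Co. (R2): 57% × 48% × 25% = 6.84% of Vantage Partners LP.
Chain via Ashford Textiles S.p.A. → Crosswind Holdings Ltd (R2): 66% × 17% × 31% = 3.4782% of Vantage Partners LP.
Direct interest in Vantage Partners LP: 10%.
Chain via Granite Industries Corp. → Quarry Group plc (R2): 10% × 43% × 26% = 1.118% of Vantage Partners LP.
Aggregating (R3): 6.84% + 3.4782% + 10% + 1.118% = 21.4362%.

21.4362%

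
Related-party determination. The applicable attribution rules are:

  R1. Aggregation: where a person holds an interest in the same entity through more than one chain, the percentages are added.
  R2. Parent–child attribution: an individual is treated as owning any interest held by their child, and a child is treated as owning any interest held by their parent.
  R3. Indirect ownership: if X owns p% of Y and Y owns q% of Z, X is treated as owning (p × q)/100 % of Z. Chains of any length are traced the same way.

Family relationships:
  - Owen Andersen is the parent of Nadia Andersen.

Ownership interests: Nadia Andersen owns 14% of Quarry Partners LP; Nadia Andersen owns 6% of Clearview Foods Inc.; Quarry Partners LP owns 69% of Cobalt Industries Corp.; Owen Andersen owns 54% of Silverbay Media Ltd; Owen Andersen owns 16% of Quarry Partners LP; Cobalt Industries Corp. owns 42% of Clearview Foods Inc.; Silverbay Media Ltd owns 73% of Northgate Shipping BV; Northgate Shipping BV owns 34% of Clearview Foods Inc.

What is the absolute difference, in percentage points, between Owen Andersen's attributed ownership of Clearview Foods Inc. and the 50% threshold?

21.9032

By parent–child attribution (R2), Owen Andersen is treated as also owning Nadia Andersen's interest in Quarry Partners LP, giving 16% + 14% = 30%.
By parent–child attribution (R2), Owen Andersen is treated as owning Nadia Andersen's 6% interest in Clearview Foods Inc.
Chain via Silverbay Media Ltd → Northgate Shipping BV (R3): 54% × 73% × 34% = 13.4028% of Clearview Foods Inc.
Chain via Quarry Partners LP → Cobalt Industries Corp. (R3): 30% × 69% × 42% = 8.694% of Clearview Foods Inc.
Direct interest in Clearview Foods Inc: 6%.
Aggregating (R1): 13.4028% + 8.694% + 6% = 28.0968%.
28.0968% falls short of the 50% threshold by 21.9032 percentage points.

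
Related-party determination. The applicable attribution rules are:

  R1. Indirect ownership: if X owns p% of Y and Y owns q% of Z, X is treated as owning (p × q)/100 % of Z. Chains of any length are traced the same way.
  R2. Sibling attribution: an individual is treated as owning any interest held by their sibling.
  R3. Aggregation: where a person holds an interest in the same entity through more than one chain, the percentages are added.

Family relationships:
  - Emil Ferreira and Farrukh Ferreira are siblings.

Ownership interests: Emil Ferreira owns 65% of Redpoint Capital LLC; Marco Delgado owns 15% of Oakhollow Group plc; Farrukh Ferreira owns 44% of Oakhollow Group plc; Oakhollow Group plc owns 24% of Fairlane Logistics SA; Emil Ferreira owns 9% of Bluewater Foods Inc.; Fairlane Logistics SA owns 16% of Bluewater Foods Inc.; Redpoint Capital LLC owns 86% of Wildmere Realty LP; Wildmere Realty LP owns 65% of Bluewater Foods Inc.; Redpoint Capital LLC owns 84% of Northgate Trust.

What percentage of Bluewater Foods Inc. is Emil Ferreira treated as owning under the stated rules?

47.0246%

By sibling attribution (R2), Emil Ferreira is treated as owning Farrukh Ferreira's 44% interest in Oakhollow Group plc.
Chain via Redpoint Capital LLC → Wildmere Realty LP (R1): 65% × 86% × 65% = 36.335% of Bluewater Foods Inc.
Direct interest in Bluewater Foods Inc: 9%.
Chain via Oakhollow Group plc → Fairlane Logistics SA (R1): 44% × 24% × 16% = 1.6896% of Bluewater Foods Inc.
Aggregating (R3): 36.335% + 9% + 1.6896% = 47.0246%.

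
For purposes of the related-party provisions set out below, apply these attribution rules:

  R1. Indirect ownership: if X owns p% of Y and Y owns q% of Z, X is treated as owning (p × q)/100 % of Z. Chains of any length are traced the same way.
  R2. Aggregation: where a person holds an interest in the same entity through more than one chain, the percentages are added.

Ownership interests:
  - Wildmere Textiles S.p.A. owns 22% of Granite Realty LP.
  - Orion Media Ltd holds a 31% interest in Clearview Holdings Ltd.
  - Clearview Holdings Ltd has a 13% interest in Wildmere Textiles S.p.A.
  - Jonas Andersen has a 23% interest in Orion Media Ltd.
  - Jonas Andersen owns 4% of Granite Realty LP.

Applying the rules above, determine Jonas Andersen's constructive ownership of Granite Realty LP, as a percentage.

4.203918%

Chain via Orion Media Ltd → Clearview Holdings Ltd → Wildmere Textiles S.p.A. (R1): 23% × 31% × 13% × 22% = 0.203918% of Granite Realty LP.
Direct interest in Granite Realty LP: 4%.
Aggregating (R2): 0.203918% + 4% = 4.203918%.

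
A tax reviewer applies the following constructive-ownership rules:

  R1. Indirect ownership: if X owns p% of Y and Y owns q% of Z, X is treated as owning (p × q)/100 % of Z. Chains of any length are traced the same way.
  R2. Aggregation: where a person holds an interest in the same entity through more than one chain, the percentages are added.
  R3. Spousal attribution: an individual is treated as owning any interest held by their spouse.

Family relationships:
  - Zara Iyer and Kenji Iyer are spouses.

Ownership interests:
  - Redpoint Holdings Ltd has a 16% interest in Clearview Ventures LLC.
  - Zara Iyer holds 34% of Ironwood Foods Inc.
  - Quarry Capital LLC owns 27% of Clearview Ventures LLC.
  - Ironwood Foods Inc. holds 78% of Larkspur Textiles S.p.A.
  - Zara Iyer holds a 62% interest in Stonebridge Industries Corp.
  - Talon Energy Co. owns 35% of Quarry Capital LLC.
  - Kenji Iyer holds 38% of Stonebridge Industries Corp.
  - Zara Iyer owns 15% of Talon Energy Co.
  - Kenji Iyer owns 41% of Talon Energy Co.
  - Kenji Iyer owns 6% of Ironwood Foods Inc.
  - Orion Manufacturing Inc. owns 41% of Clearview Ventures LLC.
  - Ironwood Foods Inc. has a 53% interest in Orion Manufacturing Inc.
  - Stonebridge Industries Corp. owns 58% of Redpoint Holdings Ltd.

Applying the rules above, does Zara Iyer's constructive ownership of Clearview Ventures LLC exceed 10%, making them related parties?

By spousal attribution (R3), Zara Iyer is treated as also owning Kenji Iyer's interest in Stonebridge Industries Corp, giving 62% + 38% = 100%.
By spousal attribution (R3), Zara Iyer is treated as also owning Kenji Iyer's interest in Talon Energy Co, giving 15% + 41% = 56%.
By spousal attribution (R3), Zara Iyer is treated as also owning Kenji Iyer's interest in Ironwood Foods Inc, giving 34% + 6% = 40%.
Chain via Stonebridge Industries Corp. → Redpoint Holdings Ltd (R1): 100% × 58% × 16% = 9.28% of Clearview Ventures LLC.
Chain via Talon Energy Co. → Quarry Capital LLC (R1): 56% × 35% × 27% = 5.292% of Clearview Ventures LLC.
Chain via Ironwood Foods Inc. → Orion Manufacturing Inc. (R1): 40% × 53% × 41% = 8.692% of Clearview Ventures LLC.
Aggregating (R2): 9.28% + 5.292% + 8.692% = 23.264%.
23.264% exceeds the 10% threshold, so Zara is a related party to Clearview Ventures LLC.

Yes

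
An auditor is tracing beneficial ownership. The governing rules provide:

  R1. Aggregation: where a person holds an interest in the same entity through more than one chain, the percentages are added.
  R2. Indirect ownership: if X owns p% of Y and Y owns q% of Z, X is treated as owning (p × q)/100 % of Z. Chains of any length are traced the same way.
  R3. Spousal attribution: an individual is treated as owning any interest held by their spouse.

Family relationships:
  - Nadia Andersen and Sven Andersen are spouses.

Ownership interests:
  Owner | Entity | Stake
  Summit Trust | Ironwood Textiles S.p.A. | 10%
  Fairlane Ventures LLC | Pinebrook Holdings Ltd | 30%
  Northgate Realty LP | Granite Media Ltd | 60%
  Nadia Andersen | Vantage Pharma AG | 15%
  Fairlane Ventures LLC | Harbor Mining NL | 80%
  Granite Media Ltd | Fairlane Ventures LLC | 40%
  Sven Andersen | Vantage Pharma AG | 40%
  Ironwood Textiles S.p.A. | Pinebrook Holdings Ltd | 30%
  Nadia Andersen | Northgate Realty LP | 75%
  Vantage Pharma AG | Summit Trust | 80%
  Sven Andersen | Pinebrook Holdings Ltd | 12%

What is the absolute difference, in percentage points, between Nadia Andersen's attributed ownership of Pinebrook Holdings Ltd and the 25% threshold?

By spousal attribution (R3), Nadia Andersen is treated as also owning Sven Andersen's interest in Vantage Pharma AG, giving 15% + 40% = 55%.
By spousal attribution (R3), Nadia Andersen is treated as owning Sven Andersen's 12% interest in Pinebrook Holdings Ltd.
Chain via Vantage Pharma AG → Summit Trust → Ironwood Textiles S.p.A. (R2): 55% × 80% × 10% × 30% = 1.32% of Pinebrook Holdings Ltd.
Chain via Northgate Realty LP → Granite Media Ltd → Fairlane Ventures LLC (R2): 75% × 60% × 40% × 30% = 5.4% of Pinebrook Holdings Ltd.
Direct interest in Pinebrook Holdings Ltd: 12%.
Aggregating (R1): 1.32% + 5.4% + 12% = 18.72%.
18.72% falls short of the 25% threshold by 6.28 percentage points.

6.28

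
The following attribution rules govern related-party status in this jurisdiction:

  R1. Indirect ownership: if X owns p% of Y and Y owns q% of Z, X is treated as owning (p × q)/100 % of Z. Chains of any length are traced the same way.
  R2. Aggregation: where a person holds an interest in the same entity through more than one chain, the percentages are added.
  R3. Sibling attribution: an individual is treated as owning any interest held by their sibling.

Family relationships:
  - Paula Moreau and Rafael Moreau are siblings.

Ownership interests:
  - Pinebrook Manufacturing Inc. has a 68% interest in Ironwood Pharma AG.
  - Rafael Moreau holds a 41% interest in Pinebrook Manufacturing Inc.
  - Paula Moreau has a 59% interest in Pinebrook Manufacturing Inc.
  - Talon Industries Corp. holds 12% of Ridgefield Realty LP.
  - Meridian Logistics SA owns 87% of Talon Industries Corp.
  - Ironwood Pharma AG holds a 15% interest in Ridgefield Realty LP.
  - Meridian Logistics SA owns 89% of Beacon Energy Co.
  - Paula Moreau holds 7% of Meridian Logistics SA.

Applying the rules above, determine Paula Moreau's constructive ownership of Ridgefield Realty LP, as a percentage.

10.9308%

By sibling attribution (R3), Paula Moreau is treated as also owning Rafael Moreau's interest in Pinebrook Manufacturing Inc, giving 59% + 41% = 100%.
Chain via Meridian Logistics SA → Talon Industries Corp. (R1): 7% × 87% × 12% = 0.7308% of Ridgefield Realty LP.
Chain via Pinebrook Manufacturing Inc. → Ironwood Pharma AG (R1): 100% × 68% × 15% = 10.2% of Ridgefield Realty LP.
Aggregating (R2): 0.7308% + 10.2% = 10.9308%.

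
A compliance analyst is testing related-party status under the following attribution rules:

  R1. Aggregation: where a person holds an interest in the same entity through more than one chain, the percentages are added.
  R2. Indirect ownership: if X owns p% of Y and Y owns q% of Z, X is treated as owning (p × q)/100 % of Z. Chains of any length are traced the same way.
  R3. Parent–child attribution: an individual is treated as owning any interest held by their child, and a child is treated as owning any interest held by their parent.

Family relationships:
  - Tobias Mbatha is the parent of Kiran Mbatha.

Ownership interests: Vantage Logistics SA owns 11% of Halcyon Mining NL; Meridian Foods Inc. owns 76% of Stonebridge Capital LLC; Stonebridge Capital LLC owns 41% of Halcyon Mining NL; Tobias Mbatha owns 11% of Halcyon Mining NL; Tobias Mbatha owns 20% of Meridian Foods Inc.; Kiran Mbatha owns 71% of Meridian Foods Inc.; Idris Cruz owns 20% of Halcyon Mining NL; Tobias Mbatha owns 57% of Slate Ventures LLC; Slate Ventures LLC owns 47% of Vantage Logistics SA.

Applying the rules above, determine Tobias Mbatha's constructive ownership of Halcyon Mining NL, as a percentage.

42.3025%

By parent–child attribution (R3), Tobias Mbatha is treated as also owning Kiran Mbatha's interest in Meridian Foods Inc, giving 20% + 71% = 91%.
Chain via Meridian Foods Inc. → Stonebridge Capital LLC (R2): 91% × 76% × 41% = 28.3556% of Halcyon Mining NL.
Chain via Slate Ventures LLC → Vantage Logistics SA (R2): 57% × 47% × 11% = 2.9469% of Halcyon Mining NL.
Direct interest in Halcyon Mining NL: 11%.
Aggregating (R1): 28.3556% + 2.9469% + 11% = 42.3025%.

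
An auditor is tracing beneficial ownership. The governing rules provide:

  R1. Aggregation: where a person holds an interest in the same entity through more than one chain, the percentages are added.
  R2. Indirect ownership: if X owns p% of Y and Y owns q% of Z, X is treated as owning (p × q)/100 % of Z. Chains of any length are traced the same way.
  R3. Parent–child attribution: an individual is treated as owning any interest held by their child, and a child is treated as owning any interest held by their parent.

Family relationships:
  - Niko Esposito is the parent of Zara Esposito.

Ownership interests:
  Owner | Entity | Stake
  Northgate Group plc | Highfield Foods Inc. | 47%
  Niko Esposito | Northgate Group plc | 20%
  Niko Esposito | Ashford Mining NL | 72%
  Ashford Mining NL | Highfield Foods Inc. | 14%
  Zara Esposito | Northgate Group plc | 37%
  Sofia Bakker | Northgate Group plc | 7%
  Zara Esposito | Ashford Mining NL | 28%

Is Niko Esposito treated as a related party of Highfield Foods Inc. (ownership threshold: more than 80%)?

No

By parent–child attribution (R3), Niko Esposito is treated as also owning Zara Esposito's interest in Northgate Group plc, giving 20% + 37% = 57%.
By parent–child attribution (R3), Niko Esposito is treated as also owning Zara Esposito's interest in Ashford Mining NL, giving 72% + 28% = 100%.
Chain via Northgate Group plc (R2): 57% × 47% = 26.79% of Highfield Foods Inc.
Chain via Ashford Mining NL (R2): 100% × 14% = 14% of Highfield Foods Inc.
Aggregating (R1): 26.79% + 14% = 40.79%.
40.79% does not exceed the 80% threshold, so Niko is not a related party to Highfield Foods Inc.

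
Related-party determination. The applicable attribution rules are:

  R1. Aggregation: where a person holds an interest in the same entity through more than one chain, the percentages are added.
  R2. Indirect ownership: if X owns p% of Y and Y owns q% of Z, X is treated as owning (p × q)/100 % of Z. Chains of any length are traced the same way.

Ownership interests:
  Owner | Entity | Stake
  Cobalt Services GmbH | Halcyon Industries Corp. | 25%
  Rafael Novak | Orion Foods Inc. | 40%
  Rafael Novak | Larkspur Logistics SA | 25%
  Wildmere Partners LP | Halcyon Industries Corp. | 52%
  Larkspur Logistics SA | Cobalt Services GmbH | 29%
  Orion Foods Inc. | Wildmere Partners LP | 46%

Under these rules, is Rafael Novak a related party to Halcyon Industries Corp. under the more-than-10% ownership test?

Yes

Chain via Larkspur Logistics SA → Cobalt Services GmbH (R2): 25% × 29% × 25% = 1.8125% of Halcyon Industries Corp.
Chain via Orion Foods Inc. → Wildmere Partners LP (R2): 40% × 46% × 52% = 9.568% of Halcyon Industries Corp.
Aggregating (R1): 1.8125% + 9.568% = 11.3805%.
11.3805% exceeds the 10% threshold, so Rafael is a related party to Halcyon Industries Corp.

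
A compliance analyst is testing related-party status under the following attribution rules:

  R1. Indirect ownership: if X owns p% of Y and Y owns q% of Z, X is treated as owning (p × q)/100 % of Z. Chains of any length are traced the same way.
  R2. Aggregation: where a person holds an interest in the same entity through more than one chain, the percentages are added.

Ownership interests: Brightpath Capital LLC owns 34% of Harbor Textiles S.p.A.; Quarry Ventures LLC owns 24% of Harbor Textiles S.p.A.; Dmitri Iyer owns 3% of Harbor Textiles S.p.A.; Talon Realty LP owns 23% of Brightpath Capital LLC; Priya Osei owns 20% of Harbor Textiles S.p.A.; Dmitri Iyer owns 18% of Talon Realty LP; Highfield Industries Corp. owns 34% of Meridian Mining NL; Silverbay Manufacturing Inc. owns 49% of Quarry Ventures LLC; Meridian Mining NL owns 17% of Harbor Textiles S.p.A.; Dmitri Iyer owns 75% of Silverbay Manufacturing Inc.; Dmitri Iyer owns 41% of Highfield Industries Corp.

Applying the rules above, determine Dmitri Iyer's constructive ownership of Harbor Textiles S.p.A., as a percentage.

15.5974%

Chain via Silverbay Manufacturing Inc. → Quarry Ventures LLC (R1): 75% × 49% × 24% = 8.82% of Harbor Textiles S.p.A.
Chain via Highfield Industries Corp. → Meridian Mining NL (R1): 41% × 34% × 17% = 2.3698% of Harbor Textiles S.p.A.
Chain via Talon Realty LP → Brightpath Capital LLC (R1): 18% × 23% × 34% = 1.4076% of Harbor Textiles S.p.A.
Direct interest in Harbor Textiles S.p.A: 3%.
Aggregating (R2): 8.82% + 2.3698% + 1.4076% + 3% = 15.5974%.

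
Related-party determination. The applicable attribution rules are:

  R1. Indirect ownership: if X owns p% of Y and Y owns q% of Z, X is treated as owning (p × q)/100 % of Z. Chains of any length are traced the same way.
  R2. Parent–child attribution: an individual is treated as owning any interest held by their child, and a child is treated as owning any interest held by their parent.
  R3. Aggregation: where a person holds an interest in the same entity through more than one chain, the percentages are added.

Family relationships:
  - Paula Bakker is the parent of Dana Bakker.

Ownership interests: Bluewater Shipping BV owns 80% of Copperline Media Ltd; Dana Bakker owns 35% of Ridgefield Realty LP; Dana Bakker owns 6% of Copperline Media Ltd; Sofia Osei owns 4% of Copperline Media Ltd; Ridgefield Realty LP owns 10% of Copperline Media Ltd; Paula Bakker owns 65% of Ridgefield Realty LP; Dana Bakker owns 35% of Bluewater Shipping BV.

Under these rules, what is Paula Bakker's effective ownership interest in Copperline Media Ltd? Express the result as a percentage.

44%

By parent–child attribution (R2), Paula Bakker is treated as also owning Dana Bakker's interest in Ridgefield Realty LP, giving 65% + 35% = 100%.
By parent–child attribution (R2), Paula Bakker is treated as owning Dana Bakker's 35% interest in Bluewater Shipping BV.
By parent–child attribution (R2), Paula Bakker is treated as owning Dana Bakker's 6% interest in Copperline Media Ltd.
Chain via Ridgefield Realty LP (R1): 100% × 10% = 10% of Copperline Media Ltd.
Chain via Bluewater Shipping BV (R1): 35% × 80% = 28% of Copperline Media Ltd.
Direct interest in Copperline Media Ltd: 6%.
Aggregating (R3): 10% + 28% + 6% = 44%.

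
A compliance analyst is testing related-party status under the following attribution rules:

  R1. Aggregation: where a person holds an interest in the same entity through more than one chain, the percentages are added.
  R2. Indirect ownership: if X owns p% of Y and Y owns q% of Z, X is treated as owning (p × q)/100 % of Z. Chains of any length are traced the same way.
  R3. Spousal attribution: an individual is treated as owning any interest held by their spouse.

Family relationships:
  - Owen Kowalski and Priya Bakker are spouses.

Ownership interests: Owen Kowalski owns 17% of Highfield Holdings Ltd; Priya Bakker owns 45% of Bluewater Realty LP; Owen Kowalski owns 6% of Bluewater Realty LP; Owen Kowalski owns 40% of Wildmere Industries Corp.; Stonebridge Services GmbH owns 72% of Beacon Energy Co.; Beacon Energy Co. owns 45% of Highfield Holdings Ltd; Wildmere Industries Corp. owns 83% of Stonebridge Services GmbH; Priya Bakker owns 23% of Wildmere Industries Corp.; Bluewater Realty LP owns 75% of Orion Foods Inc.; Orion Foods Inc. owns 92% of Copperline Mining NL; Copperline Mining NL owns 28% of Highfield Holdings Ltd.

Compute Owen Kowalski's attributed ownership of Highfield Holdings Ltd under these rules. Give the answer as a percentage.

By spousal attribution (R3), Owen Kowalski is treated as also owning Priya Bakker's interest in Bluewater Realty LP, giving 6% + 45% = 51%.
By spousal attribution (R3), Owen Kowalski is treated as also owning Priya Bakker's interest in Wildmere Industries Corp, giving 40% + 23% = 63%.
Chain via Bluewater Realty LP → Orion Foods Inc. → Copperline Mining NL (R2): 51% × 75% × 92% × 28% = 9.8532% of Highfield Holdings Ltd.
Chain via Wildmere Industries Corp. → Stonebridge Services GmbH → Beacon Energy Co. (R2): 63% × 83% × 72% × 45% = 16.94196% of Highfield Holdings Ltd.
Direct interest in Highfield Holdings Ltd: 17%.
Aggregating (R1): 9.8532% + 16.94196% + 17% = 43.79516%.

43.79516%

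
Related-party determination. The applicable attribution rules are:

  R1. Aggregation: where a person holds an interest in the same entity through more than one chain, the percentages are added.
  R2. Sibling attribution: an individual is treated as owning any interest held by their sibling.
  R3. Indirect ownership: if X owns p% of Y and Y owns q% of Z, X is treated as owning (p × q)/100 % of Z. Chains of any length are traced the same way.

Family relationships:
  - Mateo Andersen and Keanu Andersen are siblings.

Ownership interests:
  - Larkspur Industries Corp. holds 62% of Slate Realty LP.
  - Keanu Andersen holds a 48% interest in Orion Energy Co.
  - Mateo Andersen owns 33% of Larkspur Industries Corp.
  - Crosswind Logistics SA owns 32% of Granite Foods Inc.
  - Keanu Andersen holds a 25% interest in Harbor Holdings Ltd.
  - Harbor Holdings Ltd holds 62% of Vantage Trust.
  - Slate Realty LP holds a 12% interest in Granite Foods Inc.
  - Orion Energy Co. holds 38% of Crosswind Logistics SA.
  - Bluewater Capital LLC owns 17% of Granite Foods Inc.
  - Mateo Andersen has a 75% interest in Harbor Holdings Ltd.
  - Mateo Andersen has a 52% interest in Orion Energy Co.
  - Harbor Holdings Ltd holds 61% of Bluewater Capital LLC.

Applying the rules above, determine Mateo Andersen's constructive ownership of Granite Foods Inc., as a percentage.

By sibling attribution (R2), Mateo Andersen is treated as also owning Keanu Andersen's interest in Orion Energy Co, giving 52% + 48% = 100%.
By sibling attribution (R2), Mateo Andersen is treated as also owning Keanu Andersen's interest in Harbor Holdings Ltd, giving 75% + 25% = 100%.
Chain via Orion Energy Co. → Crosswind Logistics SA (R3): 100% × 38% × 32% = 12.16% of Granite Foods Inc.
Chain via Larkspur Industries Corp. → Slate Realty LP (R3): 33% × 62% × 12% = 2.4552% of Granite Foods Inc.
Chain via Harbor Holdings Ltd → Bluewater Capital LLC (R3): 100% × 61% × 17% = 10.37% of Granite Foods Inc.
Aggregating (R1): 12.16% + 2.4552% + 10.37% = 24.9852%.

24.9852%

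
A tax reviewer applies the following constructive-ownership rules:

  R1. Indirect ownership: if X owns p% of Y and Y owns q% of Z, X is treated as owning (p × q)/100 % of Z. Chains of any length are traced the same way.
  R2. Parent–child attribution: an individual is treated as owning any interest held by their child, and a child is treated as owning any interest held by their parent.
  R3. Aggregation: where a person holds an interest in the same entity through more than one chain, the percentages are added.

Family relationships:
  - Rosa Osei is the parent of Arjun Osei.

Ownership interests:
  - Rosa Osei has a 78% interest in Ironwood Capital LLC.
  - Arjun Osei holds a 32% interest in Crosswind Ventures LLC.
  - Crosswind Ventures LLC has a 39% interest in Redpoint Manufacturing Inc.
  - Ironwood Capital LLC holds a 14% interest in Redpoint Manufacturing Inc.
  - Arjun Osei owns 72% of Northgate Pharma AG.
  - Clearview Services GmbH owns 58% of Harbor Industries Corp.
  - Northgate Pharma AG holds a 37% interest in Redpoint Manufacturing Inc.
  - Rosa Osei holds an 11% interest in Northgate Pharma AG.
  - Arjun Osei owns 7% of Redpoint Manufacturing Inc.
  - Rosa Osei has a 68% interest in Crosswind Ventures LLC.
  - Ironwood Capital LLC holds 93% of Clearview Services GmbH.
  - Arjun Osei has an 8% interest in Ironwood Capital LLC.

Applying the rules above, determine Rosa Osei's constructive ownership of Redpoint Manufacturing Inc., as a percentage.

88.75%

By parent–child attribution (R2), Rosa Osei is treated as also owning Arjun Osei's interest in Northgate Pharma AG, giving 11% + 72% = 83%.
By parent–child attribution (R2), Rosa Osei is treated as also owning Arjun Osei's interest in Crosswind Ventures LLC, giving 68% + 32% = 100%.
By parent–child attribution (R2), Rosa Osei is treated as also owning Arjun Osei's interest in Ironwood Capital LLC, giving 78% + 8% = 86%.
By parent–child attribution (R2), Rosa Osei is treated as owning Arjun Osei's 7% interest in Redpoint Manufacturing Inc.
Chain via Northgate Pharma AG (R1): 83% × 37% = 30.71% of Redpoint Manufacturing Inc.
Chain via Crosswind Ventures LLC (R1): 100% × 39% = 39% of Redpoint Manufacturing Inc.
Chain via Ironwood Capital LLC (R1): 86% × 14% = 12.04% of Redpoint Manufacturing Inc.
Direct interest in Redpoint Manufacturing Inc: 7%.
Aggregating (R3): 30.71% + 39% + 12.04% + 7% = 88.75%.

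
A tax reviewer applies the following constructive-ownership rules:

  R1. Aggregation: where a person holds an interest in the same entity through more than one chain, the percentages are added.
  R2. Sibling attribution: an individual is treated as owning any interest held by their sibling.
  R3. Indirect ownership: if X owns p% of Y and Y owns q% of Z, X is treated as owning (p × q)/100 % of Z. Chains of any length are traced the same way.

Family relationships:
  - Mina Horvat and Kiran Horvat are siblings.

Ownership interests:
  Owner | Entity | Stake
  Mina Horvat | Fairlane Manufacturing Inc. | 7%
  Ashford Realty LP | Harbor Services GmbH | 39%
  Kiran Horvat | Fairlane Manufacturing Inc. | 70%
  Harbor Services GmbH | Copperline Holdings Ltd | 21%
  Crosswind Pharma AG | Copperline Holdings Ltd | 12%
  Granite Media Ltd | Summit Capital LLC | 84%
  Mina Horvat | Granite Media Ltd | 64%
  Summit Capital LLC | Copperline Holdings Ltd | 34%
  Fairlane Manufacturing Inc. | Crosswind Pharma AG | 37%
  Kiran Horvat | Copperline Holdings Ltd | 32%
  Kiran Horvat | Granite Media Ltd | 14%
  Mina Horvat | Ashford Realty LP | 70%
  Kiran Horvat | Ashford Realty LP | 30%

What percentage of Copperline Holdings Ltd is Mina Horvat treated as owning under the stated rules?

By sibling attribution (R2), Mina Horvat is treated as also owning Kiran Horvat's interest in Granite Media Ltd, giving 64% + 14% = 78%.
By sibling attribution (R2), Mina Horvat is treated as also owning Kiran Horvat's interest in Fairlane Manufacturing Inc, giving 7% + 70% = 77%.
By sibling attribution (R2), Mina Horvat is treated as also owning Kiran Horvat's interest in Ashford Realty LP, giving 70% + 30% = 100%.
By sibling attribution (R2), Mina Horvat is treated as owning Kiran Horvat's 32% interest in Copperline Holdings Ltd.
Chain via Granite Media Ltd → Summit Capital LLC (R3): 78% × 84% × 34% = 22.2768% of Copperline Holdings Ltd.
Chain via Fairlane Manufacturing Inc. → Crosswind Pharma AG (R3): 77% × 37% × 12% = 3.4188% of Copperline Holdings Ltd.
Chain via Ashford Realty LP → Harbor Services GmbH (R3): 100% × 39% × 21% = 8.19% of Copperline Holdings Ltd.
Direct interest in Copperline Holdings Ltd: 32%.
Aggregating (R1): 22.2768% + 3.4188% + 8.19% + 32% = 65.8856%.

65.8856%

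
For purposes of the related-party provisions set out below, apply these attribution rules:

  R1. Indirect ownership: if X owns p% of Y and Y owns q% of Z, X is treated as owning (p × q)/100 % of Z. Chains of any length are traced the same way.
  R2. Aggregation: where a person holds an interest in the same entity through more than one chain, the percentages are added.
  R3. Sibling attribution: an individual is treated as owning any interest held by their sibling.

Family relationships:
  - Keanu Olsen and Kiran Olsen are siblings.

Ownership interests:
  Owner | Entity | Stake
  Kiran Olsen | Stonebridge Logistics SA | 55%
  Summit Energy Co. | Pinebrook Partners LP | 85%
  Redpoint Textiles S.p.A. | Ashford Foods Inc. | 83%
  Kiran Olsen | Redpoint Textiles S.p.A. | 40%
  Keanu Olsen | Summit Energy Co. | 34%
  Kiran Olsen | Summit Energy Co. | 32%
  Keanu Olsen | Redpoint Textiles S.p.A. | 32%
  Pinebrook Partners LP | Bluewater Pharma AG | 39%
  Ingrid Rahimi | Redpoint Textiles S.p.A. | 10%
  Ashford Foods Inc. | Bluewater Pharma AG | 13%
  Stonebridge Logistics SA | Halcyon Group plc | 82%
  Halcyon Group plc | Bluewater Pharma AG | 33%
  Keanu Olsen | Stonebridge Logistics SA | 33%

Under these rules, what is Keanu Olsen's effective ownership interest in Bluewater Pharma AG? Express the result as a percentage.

53.4606%

By sibling attribution (R3), Keanu Olsen is treated as also owning Kiran Olsen's interest in Redpoint Textiles S.p.A, giving 32% + 40% = 72%.
By sibling attribution (R3), Keanu Olsen is treated as also owning Kiran Olsen's interest in Stonebridge Logistics SA, giving 33% + 55% = 88%.
By sibling attribution (R3), Keanu Olsen is treated as also owning Kiran Olsen's interest in Summit Energy Co, giving 34% + 32% = 66%.
Chain via Redpoint Textiles S.p.A. → Ashford Foods Inc. (R1): 72% × 83% × 13% = 7.7688% of Bluewater Pharma AG.
Chain via Stonebridge Logistics SA → Halcyon Group plc (R1): 88% × 82% × 33% = 23.8128% of Bluewater Pharma AG.
Chain via Summit Energy Co. → Pinebrook Partners LP (R1): 66% × 85% × 39% = 21.879% of Bluewater Pharma AG.
Aggregating (R2): 7.7688% + 23.8128% + 21.879% = 53.4606%.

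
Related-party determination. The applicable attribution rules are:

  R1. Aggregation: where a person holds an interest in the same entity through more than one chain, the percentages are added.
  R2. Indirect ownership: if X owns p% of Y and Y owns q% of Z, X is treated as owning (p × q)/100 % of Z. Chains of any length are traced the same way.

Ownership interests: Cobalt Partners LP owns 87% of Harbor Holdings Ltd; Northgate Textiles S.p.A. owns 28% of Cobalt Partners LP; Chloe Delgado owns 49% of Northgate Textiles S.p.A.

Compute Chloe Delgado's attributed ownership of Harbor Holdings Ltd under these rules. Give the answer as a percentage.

Chain via Northgate Textiles S.p.A. → Cobalt Partners LP (R2): 49% × 28% × 87% = 11.9364% of Harbor Holdings Ltd.

11.9364%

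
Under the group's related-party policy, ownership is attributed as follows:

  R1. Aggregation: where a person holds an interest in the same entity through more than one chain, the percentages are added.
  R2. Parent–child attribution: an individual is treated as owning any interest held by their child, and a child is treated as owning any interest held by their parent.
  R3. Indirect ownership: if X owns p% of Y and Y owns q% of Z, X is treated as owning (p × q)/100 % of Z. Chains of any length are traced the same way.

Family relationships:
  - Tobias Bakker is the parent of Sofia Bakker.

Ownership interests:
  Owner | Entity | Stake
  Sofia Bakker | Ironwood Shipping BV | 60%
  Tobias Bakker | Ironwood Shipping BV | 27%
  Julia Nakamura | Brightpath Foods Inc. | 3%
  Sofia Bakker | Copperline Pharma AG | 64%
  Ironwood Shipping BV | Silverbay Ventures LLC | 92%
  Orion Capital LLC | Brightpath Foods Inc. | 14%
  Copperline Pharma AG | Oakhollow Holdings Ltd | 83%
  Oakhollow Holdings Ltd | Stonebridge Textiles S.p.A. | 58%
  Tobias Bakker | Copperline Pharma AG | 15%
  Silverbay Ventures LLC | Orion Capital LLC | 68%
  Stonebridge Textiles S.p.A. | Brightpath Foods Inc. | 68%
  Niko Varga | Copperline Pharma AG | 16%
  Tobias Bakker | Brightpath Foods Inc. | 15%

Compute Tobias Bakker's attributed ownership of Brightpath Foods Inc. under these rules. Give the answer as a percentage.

By parent–child attribution (R2), Tobias Bakker is treated as also owning Sofia Bakker's interest in Ironwood Shipping BV, giving 27% + 60% = 87%.
By parent–child attribution (R2), Tobias Bakker is treated as also owning Sofia Bakker's interest in Copperline Pharma AG, giving 15% + 64% = 79%.
Chain via Ironwood Shipping BV → Silverbay Ventures LLC → Orion Capital LLC (R3): 87% × 92% × 68% × 14% = 7.619808% of Brightpath Foods Inc.
Chain via Copperline Pharma AG → Oakhollow Holdings Ltd → Stonebridge Textiles S.p.A. (R3): 79% × 83% × 58% × 68% = 25.860808% of Brightpath Foods Inc.
Direct interest in Brightpath Foods Inc: 15%.
Aggregating (R1): 7.619808% + 25.860808% + 15% = 48.480616%.

48.480616%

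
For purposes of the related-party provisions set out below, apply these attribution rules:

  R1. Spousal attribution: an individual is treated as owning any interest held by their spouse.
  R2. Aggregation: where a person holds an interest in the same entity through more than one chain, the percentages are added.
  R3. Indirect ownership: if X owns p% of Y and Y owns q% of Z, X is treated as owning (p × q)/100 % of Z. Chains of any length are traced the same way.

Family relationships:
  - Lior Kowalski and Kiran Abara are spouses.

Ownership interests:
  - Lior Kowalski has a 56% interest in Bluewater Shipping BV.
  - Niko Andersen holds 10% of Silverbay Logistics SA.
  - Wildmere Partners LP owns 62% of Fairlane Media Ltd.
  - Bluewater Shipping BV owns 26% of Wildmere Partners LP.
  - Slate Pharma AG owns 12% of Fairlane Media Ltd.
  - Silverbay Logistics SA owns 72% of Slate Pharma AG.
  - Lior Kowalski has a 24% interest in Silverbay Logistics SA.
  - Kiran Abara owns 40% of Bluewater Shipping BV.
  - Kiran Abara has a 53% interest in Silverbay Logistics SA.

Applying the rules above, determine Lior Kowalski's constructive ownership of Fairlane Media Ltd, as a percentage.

By spousal attribution (R1), Lior Kowalski is treated as also owning Kiran Abara's interest in Silverbay Logistics SA, giving 24% + 53% = 77%.
By spousal attribution (R1), Lior Kowalski is treated as also owning Kiran Abara's interest in Bluewater Shipping BV, giving 56% + 40% = 96%.
Chain via Silverbay Logistics SA → Slate Pharma AG (R3): 77% × 72% × 12% = 6.6528% of Fairlane Media Ltd.
Chain via Bluewater Shipping BV → Wildmere Partners LP (R3): 96% × 26% × 62% = 15.4752% of Fairlane Media Ltd.
Aggregating (R2): 6.6528% + 15.4752% = 22.128%.

22.128%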